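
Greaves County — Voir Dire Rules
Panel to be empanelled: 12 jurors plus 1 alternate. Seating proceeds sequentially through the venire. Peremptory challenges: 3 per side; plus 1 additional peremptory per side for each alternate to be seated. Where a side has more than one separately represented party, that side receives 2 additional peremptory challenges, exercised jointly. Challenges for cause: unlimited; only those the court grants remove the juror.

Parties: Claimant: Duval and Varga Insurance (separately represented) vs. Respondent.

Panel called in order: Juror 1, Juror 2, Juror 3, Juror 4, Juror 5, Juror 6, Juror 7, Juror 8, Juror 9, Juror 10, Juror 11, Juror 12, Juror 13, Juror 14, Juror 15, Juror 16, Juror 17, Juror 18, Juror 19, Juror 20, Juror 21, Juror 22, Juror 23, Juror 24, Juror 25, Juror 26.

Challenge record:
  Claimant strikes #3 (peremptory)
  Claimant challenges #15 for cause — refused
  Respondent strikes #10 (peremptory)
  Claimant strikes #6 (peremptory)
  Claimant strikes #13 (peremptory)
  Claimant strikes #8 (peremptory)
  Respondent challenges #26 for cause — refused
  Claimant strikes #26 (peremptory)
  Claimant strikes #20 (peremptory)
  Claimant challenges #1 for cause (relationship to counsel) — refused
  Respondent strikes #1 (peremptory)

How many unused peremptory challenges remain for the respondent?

2

Respondent allotment: 3 base + 1 × 1 alternate = 4.
Respondent peremptories used: #10, #1 — 2 (the for-cause on #26 doesn't count).
Remaining: 4 − 2 = 2.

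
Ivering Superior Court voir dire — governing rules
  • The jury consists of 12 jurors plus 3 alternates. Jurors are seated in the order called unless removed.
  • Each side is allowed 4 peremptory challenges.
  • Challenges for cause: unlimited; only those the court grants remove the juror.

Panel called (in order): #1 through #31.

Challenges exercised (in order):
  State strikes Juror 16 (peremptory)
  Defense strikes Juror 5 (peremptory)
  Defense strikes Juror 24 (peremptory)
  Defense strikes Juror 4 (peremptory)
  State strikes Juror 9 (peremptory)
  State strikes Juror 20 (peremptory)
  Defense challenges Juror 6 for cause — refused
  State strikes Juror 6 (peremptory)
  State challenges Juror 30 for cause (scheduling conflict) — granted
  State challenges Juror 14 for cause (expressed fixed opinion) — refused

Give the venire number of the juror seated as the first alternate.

18

Removed: #4, #5, #6, #9, #16, #20, #24, #30. (#14 stays — for-cause denied.)
Seating in order: seats 1–12 → #1, #2, #3, #7, #8, #10, #11, #12, #13, #14, #15, #17; alternates → #18, #19, #21.
So alternate 1 is #18.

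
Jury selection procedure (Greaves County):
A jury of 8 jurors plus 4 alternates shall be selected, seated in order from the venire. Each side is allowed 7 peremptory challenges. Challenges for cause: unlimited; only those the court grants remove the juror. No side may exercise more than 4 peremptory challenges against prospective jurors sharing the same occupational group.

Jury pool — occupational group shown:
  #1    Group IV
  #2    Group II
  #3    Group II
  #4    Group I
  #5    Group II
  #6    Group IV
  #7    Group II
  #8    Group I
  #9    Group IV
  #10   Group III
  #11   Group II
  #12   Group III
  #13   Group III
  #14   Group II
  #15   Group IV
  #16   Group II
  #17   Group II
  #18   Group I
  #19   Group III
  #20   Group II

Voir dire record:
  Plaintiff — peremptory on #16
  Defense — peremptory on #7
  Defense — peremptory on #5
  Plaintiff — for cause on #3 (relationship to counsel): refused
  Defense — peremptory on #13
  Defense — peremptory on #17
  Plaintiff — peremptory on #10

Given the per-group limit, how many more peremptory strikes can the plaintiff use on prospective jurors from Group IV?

4

Plaintiff peremptories so far: #16, #10 — 2 of 7 used, 5 left overall.
Against Group IV: none yet — per-group cap 4 leaves 4.
Binding limit: min(5, 4) = 4.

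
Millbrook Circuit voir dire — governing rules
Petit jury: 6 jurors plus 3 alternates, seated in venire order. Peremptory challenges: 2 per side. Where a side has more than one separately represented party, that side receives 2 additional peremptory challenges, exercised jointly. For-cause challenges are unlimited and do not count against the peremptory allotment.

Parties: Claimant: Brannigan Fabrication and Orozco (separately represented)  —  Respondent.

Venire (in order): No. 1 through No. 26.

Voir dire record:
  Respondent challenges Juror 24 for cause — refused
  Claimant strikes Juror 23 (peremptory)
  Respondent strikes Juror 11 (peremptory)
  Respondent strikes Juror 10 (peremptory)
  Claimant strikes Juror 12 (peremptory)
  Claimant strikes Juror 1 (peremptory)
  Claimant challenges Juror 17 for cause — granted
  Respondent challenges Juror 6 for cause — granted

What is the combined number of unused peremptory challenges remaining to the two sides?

Claimant allotment: 2 base + 2 multi-party = 4. Respondent allotment: 2.
Claimant peremptories used: #23, #12, #1 — 3 (the for-cause on #17 doesn't count).
Respondent peremptories used: #11, #10 — 2 (for-cause on #24, #6 don't count).
Remaining: (4 − 3) + (2 − 2) = 1.

1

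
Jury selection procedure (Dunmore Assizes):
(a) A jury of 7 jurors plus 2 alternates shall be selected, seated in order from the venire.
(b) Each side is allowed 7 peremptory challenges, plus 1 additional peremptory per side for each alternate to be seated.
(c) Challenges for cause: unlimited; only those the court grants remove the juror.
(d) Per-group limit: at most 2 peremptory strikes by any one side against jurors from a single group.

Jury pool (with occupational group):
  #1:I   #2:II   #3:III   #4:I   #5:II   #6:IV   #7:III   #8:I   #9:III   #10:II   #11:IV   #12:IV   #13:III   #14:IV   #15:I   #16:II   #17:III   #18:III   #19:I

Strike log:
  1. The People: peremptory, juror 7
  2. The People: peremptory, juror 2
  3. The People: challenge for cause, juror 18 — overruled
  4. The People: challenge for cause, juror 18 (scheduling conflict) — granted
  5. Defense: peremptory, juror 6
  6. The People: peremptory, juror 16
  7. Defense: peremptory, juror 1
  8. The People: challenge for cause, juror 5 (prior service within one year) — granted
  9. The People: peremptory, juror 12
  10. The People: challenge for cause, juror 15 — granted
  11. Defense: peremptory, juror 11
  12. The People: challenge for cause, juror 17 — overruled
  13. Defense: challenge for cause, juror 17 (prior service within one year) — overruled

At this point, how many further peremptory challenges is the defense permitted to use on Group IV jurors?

0

Defense peremptories so far: #6, #1, #11 — 3 of 9 used, 6 left overall.
Against Group IV: #6, #11 — 2 used; per-group cap 2 leaves 0.
Binding limit: min(6, 0) = 0.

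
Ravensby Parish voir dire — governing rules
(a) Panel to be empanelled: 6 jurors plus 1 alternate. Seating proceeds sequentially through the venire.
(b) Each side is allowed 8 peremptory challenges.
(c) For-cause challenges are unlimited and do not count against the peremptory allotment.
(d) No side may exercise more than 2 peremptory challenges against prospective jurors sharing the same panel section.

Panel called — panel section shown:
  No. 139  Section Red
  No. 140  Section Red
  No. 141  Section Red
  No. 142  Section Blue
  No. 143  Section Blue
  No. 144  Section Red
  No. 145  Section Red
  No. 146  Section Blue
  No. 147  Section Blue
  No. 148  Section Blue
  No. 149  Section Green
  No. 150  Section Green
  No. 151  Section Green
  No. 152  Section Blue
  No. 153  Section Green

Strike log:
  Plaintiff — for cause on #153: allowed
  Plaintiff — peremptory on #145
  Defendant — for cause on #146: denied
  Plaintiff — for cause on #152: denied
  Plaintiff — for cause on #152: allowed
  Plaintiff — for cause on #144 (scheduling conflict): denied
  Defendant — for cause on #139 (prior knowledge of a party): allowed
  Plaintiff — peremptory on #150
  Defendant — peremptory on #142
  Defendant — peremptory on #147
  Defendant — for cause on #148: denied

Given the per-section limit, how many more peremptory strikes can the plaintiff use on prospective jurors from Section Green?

1

Plaintiff peremptories so far: #145, #150 — 2 of 8 used, 6 left overall.
Against Section Green: #150 — 1 used; per-section cap 2 leaves 1.
Binding limit: min(6, 1) = 1.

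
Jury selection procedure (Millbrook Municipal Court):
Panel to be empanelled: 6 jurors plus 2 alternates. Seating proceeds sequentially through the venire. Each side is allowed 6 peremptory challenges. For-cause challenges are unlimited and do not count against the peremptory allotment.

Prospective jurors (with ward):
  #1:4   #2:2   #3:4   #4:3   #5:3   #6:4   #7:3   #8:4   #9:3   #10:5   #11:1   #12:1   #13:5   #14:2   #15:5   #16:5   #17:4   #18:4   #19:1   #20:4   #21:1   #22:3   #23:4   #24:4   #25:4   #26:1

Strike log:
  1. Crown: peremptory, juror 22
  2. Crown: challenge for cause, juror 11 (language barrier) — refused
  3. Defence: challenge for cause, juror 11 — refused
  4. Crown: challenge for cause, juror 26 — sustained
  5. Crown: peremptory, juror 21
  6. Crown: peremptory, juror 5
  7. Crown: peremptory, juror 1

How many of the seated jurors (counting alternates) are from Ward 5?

Removed: #1, #5, #21, #22, #26.
Seated (8 incl. alternates): #2, #3, #4, #6, #7, #8, #9, #10.
Of those, in Ward 5: #10 → 1.

1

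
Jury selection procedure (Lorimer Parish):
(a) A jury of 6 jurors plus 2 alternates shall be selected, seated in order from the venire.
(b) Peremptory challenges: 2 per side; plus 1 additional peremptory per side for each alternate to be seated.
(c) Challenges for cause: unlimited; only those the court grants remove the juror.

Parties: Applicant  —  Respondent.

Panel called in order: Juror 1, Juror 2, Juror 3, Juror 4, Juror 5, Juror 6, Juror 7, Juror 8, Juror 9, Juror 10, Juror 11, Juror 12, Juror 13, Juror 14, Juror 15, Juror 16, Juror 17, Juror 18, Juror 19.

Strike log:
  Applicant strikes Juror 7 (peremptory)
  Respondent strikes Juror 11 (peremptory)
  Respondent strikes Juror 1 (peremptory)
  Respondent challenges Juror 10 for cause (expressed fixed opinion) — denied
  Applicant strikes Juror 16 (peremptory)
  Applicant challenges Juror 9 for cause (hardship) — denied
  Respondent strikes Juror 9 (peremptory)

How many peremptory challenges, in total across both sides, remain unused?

Applicant allotment: 2 base + 1 × 2 alternates = 4. Respondent allotment: 2 base + 1 × 2 alternates = 4.
Applicant peremptories used: #7, #16 — 2 (the for-cause on #9 doesn't count).
Respondent peremptories used: #11, #1, #9 — 3 (the for-cause on #10 doesn't count).
Remaining: (4 − 2) + (4 − 3) = 3.

3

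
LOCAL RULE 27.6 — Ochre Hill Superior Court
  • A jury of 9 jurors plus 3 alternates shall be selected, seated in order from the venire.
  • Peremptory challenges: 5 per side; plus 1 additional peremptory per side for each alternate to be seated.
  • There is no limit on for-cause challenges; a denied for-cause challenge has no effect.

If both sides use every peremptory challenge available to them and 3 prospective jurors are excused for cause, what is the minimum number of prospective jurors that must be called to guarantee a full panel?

Seats to fill: 9 + 3 alternates = 12.
Peremptories: 5 + 1×3 = 8 per side × 2 sides = 16.
For-cause removals: 3.
Minimum venire: 12 + 16 + 3 = 31.

31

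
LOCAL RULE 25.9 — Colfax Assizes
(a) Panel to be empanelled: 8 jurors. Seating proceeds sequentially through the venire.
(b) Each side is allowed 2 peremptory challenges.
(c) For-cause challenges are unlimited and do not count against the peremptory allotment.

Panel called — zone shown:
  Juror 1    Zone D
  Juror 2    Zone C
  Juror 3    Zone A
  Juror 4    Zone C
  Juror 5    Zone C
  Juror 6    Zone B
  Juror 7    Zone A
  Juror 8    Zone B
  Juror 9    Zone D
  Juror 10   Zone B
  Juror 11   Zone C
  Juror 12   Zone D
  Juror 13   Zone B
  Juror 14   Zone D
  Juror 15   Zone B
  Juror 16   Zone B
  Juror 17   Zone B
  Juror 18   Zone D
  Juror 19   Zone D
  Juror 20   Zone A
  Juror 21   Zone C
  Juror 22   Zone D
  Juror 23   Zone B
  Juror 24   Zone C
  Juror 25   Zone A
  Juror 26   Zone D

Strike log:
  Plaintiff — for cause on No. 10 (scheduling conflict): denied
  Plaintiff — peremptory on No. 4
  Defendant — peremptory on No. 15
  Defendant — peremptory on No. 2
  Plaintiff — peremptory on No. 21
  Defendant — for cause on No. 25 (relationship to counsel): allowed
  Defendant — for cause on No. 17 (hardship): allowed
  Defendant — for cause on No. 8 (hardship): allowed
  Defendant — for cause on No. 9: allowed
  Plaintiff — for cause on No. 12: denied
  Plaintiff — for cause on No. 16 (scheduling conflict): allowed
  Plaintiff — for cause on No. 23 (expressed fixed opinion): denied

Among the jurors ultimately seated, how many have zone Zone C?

2

Removed: #2, #4, #8, #9, #15, #16, #17, #21, #25.
Seated jurors 1–8: #1, #3, #5, #6, #7, #10, #11, #12.
Of those, in Zone C: #5, #11 → 2.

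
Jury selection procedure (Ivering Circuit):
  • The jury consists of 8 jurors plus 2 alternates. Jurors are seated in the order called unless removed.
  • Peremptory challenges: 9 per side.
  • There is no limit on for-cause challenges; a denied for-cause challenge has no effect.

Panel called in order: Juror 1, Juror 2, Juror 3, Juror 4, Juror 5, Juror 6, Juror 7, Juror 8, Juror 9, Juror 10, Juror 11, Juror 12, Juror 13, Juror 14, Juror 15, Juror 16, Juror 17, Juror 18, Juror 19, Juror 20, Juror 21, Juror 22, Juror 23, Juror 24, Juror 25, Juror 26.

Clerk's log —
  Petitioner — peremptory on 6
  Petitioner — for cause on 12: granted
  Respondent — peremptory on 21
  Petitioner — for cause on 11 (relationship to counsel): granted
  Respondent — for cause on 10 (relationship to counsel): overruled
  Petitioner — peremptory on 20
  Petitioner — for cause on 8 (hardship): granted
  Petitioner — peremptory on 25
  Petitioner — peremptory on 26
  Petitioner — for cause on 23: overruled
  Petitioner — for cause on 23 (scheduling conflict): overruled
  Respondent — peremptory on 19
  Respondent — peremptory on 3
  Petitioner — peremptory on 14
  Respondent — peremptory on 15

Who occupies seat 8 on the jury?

13

Removed: #3, #6, #8, #11, #12, #14, #15, #19, #20, #21, #25, #26. (#10, #23 stay — for-cause denied.)
Seating in order: seats 1–8 → #1, #2, #4, #5, #7, #9, #10, #13; alternates → #16, #17.
So seat 8 is #13.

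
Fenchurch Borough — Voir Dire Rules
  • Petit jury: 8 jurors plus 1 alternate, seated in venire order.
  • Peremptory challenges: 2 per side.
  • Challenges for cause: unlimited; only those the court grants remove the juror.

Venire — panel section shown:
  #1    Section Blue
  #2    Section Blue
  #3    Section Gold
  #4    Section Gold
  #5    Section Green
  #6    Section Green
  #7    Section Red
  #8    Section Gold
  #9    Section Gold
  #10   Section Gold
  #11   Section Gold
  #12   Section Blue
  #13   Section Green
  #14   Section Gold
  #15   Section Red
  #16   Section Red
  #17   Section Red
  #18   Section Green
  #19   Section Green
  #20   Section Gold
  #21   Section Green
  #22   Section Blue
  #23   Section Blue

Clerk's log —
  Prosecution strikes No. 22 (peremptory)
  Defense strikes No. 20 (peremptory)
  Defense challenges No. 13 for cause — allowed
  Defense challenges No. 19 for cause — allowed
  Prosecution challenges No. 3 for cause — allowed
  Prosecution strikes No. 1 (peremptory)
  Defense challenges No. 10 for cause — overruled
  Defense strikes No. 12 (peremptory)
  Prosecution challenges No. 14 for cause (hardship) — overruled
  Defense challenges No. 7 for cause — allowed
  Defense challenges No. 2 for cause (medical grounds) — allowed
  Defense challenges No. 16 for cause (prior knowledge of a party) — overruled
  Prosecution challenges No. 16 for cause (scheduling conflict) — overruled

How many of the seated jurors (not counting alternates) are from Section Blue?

Removed: #1, #2, #3, #7, #12, #13, #19, #20, #22.
Seated jurors 1–8: #4, #5, #6, #8, #9, #10, #11, #14 (alternates #15 not counted).
None of those are in Section Blue → 0.

0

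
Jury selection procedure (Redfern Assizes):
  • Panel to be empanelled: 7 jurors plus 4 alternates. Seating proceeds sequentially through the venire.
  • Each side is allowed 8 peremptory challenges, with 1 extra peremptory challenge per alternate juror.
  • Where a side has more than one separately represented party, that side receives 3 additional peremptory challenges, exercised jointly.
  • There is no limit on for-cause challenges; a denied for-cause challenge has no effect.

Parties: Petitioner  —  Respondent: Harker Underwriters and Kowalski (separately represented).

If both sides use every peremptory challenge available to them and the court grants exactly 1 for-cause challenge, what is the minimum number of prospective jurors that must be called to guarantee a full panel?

Seats to fill: 7 + 4 alternates = 11.
Peremptories — Petitioner: 8 + 1×4 = 12; Respondent: 8 + 1×4 + 3 = 15; total 27.
For-cause removals: 1.
Minimum venire: 11 + 27 + 1 = 39.

39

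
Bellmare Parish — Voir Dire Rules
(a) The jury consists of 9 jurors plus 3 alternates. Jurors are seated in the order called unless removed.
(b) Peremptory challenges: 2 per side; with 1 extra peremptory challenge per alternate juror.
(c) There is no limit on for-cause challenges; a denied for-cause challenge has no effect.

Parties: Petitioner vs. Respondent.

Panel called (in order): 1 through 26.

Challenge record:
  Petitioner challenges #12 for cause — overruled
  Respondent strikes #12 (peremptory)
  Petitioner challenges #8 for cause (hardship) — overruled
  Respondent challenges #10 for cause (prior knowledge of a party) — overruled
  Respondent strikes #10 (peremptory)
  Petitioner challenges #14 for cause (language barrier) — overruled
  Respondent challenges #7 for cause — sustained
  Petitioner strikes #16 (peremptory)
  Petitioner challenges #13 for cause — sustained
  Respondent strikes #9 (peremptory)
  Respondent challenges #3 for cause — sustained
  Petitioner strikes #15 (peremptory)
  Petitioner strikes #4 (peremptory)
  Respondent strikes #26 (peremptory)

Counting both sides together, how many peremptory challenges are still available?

3

Petitioner allotment: 2 base + 1 × 3 alternates = 5. Respondent allotment: 2 base + 1 × 3 alternates = 5.
Petitioner peremptories used: #16, #15, #4 — 3 (for-cause on #12, #8, #14, #13 don't count).
Respondent peremptories used: #12, #10, #9, #26 — 4 (for-cause on #10, #7, #3 don't count).
Remaining: (5 − 3) + (5 − 4) = 3.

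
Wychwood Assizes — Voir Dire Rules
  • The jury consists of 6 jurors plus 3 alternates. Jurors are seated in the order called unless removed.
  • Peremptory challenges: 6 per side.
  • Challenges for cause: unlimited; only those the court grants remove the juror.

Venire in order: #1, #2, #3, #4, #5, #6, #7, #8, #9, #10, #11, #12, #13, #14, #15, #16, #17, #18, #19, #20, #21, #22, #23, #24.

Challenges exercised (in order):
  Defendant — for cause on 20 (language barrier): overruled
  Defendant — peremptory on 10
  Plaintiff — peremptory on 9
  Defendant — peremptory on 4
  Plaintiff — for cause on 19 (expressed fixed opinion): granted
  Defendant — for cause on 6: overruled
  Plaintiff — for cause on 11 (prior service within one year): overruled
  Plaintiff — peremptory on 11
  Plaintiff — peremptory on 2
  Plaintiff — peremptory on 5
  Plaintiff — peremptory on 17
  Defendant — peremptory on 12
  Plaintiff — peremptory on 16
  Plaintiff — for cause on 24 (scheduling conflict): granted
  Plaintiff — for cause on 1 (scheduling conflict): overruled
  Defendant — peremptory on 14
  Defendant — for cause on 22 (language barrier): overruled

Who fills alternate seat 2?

Removed: #2, #4, #5, #9, #10, #11, #12, #14, #16, #17, #19, #24. (#1, #6, #20, #22 stay — for-cause denied.)
Filling seats in venire order through position 8: #1, #3, #6, #7, #8, #13, #15, #18.
So alternate 2 is #18.

18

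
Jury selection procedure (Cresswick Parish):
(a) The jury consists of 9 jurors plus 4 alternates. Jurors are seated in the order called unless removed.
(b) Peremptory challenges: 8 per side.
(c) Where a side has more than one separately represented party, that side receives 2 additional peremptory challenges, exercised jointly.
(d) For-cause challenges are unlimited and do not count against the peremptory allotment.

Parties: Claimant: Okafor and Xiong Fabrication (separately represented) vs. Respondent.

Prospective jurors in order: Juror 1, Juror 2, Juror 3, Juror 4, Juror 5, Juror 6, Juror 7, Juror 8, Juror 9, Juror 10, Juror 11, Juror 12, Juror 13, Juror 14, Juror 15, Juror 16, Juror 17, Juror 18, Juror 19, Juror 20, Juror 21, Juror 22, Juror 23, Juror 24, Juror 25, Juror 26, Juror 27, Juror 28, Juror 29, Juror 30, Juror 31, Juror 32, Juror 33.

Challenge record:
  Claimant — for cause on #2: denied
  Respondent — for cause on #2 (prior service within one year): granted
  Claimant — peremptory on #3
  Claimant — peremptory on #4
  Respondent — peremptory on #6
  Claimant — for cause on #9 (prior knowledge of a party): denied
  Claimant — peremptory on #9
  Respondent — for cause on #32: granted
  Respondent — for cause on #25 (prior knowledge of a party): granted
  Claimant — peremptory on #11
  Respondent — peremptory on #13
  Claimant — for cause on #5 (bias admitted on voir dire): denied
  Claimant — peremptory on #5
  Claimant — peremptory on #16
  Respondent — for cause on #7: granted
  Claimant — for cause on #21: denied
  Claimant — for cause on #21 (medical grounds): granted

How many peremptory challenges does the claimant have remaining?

Claimant allotment: 8 base + 2 multi-party = 10.
Claimant peremptories used: #3, #4, #9, #11, #5, #16 — 6 (for-cause on #2, #9, #5, #21, #21 don't count).
Remaining: 10 − 6 = 4.

4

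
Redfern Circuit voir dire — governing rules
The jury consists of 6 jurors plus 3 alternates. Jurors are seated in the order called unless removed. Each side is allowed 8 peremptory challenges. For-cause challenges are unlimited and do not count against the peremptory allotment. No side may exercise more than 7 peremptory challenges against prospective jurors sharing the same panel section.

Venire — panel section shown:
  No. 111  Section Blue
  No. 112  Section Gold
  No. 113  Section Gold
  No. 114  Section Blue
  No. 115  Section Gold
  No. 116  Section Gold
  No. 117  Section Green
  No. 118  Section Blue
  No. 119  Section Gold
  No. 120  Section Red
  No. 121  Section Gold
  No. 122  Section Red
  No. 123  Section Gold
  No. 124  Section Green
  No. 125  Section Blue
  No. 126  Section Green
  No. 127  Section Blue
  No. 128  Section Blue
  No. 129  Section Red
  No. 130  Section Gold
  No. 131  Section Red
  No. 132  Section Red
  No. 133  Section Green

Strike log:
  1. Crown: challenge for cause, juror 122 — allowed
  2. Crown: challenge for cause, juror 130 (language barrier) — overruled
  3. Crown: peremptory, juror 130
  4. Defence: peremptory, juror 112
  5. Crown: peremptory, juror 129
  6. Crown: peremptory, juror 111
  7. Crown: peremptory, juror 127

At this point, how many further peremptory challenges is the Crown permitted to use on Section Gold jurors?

4

Crown peremptories so far: #130, #129, #111, #127 — 4 of 8 used, 4 left overall.
Against Section Gold: #130 — 1 used; per-section cap 7 leaves 6.
Binding limit: min(4, 6) = 4.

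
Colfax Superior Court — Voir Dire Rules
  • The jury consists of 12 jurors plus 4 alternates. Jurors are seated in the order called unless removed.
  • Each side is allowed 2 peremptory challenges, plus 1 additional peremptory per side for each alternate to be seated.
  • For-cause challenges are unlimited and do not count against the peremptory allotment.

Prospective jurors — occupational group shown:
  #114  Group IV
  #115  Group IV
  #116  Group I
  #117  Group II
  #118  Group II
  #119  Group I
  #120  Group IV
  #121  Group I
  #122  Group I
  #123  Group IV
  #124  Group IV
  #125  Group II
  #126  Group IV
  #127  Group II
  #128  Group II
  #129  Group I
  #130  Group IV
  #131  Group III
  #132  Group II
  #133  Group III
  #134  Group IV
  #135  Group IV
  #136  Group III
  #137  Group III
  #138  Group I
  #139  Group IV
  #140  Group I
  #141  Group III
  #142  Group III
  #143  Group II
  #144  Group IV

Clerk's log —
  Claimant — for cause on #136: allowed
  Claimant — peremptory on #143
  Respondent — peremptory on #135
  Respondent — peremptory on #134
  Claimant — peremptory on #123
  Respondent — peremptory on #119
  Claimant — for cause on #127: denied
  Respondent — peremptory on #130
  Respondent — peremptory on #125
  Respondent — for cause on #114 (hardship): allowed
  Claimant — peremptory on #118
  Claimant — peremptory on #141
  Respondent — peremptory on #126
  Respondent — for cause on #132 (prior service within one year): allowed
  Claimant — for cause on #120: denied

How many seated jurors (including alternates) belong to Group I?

6

Removed: #114, #118, #119, #123, #125, #126, #130, #132, #134, #135, #136, #141, #143.
Seated (16 incl. alternates): #115, #116, #117, #120, #121, #122, #124, #127, #128, #129, #131, #133, #137, #138, #139, #140.
Of those, in Group I: #116, #121, #122, #129, #138, #140 → 6.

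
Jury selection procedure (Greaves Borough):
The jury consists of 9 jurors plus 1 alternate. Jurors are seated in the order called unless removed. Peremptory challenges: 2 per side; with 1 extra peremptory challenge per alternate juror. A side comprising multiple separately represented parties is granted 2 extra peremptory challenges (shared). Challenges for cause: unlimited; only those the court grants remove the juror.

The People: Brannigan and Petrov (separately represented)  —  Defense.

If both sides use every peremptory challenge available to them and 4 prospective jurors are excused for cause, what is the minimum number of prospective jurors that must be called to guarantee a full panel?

Seats to fill: 9 + 1 alternates = 10.
Peremptories — The People: 2 + 1×1 + 2 = 5; Defense: 2 + 1×1 = 3; total 8.
For-cause removals: 4.
Minimum venire: 10 + 8 + 4 = 22.

22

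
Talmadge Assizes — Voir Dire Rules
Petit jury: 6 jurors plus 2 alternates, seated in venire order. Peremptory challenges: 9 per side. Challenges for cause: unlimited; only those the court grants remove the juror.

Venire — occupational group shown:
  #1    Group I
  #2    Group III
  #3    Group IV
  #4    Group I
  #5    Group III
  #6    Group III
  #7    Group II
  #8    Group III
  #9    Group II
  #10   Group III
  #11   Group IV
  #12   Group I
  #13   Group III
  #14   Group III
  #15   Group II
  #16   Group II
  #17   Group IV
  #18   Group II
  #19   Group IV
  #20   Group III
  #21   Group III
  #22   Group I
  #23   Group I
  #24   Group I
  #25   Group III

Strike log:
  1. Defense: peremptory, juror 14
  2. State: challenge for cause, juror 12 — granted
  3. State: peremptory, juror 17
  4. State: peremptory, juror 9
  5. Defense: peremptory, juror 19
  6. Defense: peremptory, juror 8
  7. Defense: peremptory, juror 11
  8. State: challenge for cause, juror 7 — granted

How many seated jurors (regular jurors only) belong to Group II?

0

Removed: #7, #8, #9, #11, #12, #14, #17, #19.
Seated jurors 1–6: #1, #2, #3, #4, #5, #6 (alternates #10, #13 not counted).
None of those are in Group II → 0.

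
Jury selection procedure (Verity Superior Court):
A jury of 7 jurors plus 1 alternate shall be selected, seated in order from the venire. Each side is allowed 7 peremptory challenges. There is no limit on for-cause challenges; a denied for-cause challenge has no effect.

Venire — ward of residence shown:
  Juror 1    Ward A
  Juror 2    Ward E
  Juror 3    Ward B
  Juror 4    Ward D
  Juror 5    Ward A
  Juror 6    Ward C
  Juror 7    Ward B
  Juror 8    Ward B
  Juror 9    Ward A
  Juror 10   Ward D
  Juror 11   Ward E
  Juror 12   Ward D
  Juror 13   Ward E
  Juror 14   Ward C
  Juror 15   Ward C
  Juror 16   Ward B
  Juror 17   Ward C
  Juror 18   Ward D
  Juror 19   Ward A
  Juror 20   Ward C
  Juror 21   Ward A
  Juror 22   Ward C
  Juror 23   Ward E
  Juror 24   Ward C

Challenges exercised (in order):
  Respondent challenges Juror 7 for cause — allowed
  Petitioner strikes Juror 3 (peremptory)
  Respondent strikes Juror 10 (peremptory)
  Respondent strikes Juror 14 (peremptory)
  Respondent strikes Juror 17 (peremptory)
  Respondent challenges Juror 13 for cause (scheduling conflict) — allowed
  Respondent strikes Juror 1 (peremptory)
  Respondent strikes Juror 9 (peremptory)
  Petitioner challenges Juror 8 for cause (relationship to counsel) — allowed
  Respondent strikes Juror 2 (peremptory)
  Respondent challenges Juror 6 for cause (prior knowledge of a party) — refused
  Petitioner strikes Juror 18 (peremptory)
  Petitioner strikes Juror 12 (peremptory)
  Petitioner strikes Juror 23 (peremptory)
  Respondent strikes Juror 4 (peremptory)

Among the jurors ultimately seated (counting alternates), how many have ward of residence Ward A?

Removed: #1, #2, #3, #4, #7, #8, #9, #10, #12, #13, #14, #17, #18, #23.
Seated (8 incl. alternates): #5, #6, #11, #15, #16, #19, #20, #21.
Of those, in Ward A: #5, #19, #21 → 3.

3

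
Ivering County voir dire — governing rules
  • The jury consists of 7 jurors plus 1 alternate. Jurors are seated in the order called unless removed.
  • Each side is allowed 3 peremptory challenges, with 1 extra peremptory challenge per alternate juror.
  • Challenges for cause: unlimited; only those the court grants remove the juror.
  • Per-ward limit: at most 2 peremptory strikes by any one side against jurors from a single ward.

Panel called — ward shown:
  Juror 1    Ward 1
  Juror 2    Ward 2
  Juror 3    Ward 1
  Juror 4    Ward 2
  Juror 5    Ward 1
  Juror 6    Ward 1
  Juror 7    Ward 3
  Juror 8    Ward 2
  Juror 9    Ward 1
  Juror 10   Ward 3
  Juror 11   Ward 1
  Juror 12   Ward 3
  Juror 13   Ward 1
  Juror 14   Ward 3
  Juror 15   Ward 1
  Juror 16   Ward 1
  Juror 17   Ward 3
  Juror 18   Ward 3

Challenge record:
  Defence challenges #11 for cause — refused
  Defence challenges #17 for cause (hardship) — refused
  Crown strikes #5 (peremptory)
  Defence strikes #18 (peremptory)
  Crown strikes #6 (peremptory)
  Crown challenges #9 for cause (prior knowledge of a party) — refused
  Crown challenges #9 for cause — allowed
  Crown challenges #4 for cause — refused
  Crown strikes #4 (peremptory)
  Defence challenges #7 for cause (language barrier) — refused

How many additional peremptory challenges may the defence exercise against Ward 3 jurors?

1

Defence peremptories so far: #18 — 1 of 4 used, 3 left overall.
Against Ward 3: #18 — 1 used; per-ward cap 2 leaves 1.
Binding limit: min(3, 1) = 1.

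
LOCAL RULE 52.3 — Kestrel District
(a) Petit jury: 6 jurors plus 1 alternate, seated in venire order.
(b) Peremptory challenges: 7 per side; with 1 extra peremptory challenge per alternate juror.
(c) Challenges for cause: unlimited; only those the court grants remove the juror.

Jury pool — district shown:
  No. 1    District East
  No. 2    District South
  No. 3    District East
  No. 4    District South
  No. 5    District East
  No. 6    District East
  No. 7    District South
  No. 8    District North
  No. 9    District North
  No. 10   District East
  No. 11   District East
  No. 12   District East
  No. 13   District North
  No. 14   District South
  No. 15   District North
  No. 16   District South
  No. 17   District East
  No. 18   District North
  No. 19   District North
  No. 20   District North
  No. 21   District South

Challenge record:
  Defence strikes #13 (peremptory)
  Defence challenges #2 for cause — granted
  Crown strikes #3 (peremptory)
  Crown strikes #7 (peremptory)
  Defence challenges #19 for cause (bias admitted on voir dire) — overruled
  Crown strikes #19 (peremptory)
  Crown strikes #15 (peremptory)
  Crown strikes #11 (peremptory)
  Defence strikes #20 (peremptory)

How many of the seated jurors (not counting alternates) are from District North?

2

Removed: #2, #3, #7, #11, #13, #15, #19, #20.
Seated jurors 1–6: #1, #4, #5, #6, #8, #9 (alternates #10 not counted).
Of those, in District North: #8, #9 → 2.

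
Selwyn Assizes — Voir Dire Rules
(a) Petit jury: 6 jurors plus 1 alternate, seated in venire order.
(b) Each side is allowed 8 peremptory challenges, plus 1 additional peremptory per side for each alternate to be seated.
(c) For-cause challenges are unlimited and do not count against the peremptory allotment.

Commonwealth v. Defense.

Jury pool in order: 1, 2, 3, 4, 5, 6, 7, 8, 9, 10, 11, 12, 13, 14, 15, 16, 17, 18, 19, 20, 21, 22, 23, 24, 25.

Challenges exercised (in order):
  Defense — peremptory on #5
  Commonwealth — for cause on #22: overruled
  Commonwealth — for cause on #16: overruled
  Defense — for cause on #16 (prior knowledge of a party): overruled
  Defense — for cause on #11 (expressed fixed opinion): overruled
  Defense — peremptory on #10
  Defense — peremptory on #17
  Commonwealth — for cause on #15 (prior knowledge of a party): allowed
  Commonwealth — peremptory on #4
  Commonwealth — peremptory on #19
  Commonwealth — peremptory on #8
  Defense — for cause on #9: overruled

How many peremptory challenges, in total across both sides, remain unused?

Commonwealth allotment: 8 base + 1 × 1 alternate = 9. Defense allotment: 8 base + 1 × 1 alternate = 9.
Commonwealth peremptories used: #4, #19, #8 — 3 (for-cause on #22, #16, #15 don't count).
Defense peremptories used: #5, #10, #17 — 3 (for-cause on #16, #11, #9 don't count).
Remaining: (9 − 3) + (9 − 3) = 12.

12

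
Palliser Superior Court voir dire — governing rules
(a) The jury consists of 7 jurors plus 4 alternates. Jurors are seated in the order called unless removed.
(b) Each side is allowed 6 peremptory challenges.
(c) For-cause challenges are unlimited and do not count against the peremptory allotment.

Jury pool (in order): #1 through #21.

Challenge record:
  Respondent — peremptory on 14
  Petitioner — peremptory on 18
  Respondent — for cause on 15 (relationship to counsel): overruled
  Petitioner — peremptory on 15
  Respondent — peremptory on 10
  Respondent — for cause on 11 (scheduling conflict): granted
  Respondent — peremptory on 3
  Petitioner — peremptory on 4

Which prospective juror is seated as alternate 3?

Removed: #3, #4, #10, #11, #14, #15, #18.
Seating in order: seats 1–7 → #1, #2, #5, #6, #7, #8, #9; alternates → #12, #13, #16, #17.
So alternate 3 is #16.

16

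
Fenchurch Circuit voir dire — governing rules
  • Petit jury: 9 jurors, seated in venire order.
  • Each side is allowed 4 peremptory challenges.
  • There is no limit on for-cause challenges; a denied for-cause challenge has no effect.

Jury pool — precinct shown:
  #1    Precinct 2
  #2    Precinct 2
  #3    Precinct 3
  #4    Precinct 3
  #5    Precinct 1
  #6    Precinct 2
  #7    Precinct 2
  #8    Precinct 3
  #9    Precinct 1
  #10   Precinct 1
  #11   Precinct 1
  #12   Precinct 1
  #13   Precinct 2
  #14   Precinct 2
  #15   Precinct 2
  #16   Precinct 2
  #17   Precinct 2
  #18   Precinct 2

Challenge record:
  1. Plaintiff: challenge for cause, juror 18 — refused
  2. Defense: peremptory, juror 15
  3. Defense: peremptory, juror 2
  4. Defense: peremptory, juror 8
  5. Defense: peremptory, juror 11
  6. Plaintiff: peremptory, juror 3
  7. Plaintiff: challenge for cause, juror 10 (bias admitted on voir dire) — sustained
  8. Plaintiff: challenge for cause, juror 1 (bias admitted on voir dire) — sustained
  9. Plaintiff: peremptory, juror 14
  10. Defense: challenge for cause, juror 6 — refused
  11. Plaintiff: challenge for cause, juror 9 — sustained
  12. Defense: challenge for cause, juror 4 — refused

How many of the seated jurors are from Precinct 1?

Removed: #1, #2, #3, #8, #9, #10, #11, #14, #15.
Seated jurors 1–9: #4, #5, #6, #7, #12, #13, #16, #17, #18.
Of those, in Precinct 1: #5, #12 → 2.

2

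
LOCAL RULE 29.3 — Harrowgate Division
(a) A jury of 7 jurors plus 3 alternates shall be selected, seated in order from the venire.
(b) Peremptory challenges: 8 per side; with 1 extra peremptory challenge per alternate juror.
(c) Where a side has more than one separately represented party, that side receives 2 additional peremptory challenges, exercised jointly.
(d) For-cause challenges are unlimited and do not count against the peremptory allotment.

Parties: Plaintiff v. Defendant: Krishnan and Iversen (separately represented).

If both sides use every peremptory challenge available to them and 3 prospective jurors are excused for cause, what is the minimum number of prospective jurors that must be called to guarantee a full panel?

37

Seats to fill: 7 + 3 alternates = 10.
Peremptories — Plaintiff: 8 + 1×3 = 11; Defendant: 8 + 1×3 + 2 = 13; total 24.
For-cause removals: 3.
Minimum venire: 10 + 24 + 3 = 37.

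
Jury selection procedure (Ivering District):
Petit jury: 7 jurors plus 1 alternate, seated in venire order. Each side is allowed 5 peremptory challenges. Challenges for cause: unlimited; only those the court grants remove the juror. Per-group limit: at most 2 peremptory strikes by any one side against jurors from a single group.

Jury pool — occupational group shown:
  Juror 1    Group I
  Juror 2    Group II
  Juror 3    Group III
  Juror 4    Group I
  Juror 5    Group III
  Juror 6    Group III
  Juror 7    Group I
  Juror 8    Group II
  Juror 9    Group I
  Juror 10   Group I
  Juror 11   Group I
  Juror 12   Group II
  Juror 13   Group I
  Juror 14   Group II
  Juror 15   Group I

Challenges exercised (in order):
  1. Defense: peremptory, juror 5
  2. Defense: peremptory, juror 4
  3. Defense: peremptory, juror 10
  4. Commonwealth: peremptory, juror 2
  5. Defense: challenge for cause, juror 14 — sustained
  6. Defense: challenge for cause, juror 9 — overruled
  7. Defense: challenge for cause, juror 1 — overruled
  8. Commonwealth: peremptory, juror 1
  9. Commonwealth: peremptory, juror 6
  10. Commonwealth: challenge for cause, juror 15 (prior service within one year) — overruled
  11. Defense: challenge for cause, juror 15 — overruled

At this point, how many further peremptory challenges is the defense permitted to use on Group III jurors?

1

Defense peremptories so far: #5, #4, #10 — 3 of 5 used, 2 left overall.
Against Group III: #5 — 1 used; per-group cap 2 leaves 1.
Binding limit: min(2, 1) = 1.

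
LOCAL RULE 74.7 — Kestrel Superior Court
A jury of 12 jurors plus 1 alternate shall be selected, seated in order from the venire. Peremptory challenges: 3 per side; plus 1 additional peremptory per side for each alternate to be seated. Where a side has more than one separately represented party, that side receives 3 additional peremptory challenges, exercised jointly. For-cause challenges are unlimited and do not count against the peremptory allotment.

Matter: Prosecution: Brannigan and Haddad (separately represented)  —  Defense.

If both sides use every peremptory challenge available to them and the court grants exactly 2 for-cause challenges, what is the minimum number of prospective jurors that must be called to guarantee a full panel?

Seats to fill: 12 + 1 alternates = 13.
Peremptories — Prosecution: 3 + 1×1 + 3 = 7; Defense: 3 + 1×1 = 4; total 11.
For-cause removals: 2.
Minimum venire: 13 + 11 + 2 = 26.

26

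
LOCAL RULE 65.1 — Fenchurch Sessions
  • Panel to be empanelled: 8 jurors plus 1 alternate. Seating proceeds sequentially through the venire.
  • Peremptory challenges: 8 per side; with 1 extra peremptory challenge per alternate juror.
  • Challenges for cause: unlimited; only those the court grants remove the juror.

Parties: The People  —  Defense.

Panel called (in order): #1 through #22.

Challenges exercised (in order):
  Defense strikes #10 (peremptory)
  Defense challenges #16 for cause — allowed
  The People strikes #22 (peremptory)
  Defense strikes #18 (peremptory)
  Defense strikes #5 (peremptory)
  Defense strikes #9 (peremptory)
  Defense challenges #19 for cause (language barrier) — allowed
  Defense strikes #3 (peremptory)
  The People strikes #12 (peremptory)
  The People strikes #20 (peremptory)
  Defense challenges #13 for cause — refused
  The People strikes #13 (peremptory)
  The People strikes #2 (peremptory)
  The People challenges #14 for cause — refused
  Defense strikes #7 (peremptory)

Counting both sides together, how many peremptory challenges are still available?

The People allotment: 8 base + 1 × 1 alternate = 9. Defense allotment: 8 base + 1 × 1 alternate = 9.
The People peremptories used: #22, #12, #20, #13, #2 — 5 (the for-cause on #14 doesn't count).
Defense peremptories used: #10, #18, #5, #9, #3, #7 — 6 (for-cause on #16, #19, #13 don't count).
Remaining: (9 − 5) + (9 − 6) = 7.

7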